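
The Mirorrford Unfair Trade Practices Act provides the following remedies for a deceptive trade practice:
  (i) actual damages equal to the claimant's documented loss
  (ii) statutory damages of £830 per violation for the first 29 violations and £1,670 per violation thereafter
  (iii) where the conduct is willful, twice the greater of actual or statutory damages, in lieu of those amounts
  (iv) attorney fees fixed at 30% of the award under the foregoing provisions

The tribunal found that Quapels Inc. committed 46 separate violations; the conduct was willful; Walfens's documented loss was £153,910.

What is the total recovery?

First 29 violations: 29 × £830 = £24,070
Remaining violations: (46 − 29) × £1,670 = £28,390
Statutory damages: £24,070 + £28,390 = £52,460
Greater of actual damages (£153,910) or statutory damages (£52,460): £153,910
Doubled: 2 × £153,910 = £307,820
Attorney fees: 30% of £307,820 = £92,346
Total recovery: £307,820 + £92,346 = £400,166

£400,166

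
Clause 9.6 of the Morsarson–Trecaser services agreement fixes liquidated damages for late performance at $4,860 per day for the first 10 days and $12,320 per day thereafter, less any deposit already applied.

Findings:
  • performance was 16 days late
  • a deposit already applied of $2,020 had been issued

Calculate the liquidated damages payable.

First 10 days: 10 × $4,860 = $48,600
Remaining days: (16 − 10) × $12,320 = $73,920
Accrued per-day damages: $48,600 + $73,920 = $122,520
Less deposit already applied: $122,520 − $2,020 = $120,500

$120,500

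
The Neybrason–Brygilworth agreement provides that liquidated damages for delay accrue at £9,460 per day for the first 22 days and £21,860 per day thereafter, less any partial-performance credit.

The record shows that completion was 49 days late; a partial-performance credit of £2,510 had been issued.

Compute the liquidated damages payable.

First 22 days: 22 × £9,460 = £208,120
Remaining days: (49 − 22) × £21,860 = £590,220
Accrued per-day damages: £208,120 + £590,220 = £798,340
Less partial-performance credit: £798,340 − £2,510 = £795,830

£795,830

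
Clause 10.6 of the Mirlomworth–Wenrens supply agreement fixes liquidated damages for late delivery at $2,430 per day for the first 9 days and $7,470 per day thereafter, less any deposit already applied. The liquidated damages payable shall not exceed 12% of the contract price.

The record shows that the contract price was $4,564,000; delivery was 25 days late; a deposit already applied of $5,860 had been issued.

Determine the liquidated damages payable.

$135,530

First 9 days: 9 × $2,430 = $21,870
Remaining days: (25 − 9) × $7,470 = $119,520
Accrued per-day damages: $21,870 + $119,520 = $141,390
Less deposit already applied: $141,390 − $5,860 = $135,530
Cap: 12% of $4,564,000 = $547,680
Cap at $547,680: $135,530 is within the cap, no reduction.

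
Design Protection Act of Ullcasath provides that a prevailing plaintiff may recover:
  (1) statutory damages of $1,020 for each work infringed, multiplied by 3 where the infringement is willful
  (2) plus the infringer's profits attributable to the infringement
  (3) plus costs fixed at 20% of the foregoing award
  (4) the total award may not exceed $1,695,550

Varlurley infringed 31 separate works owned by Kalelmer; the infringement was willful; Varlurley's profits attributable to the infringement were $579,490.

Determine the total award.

$809,220

Statutory damages: 31 × $1,020 = $31,620
Trebled: 3 × $31,620 = $94,860
Combined award: $94,860 + $579,490 = $674,350
Costs: 20% of $674,350 = $134,870
Award plus costs: $674,350 + $134,870 = $809,220
Cap at $1,695,550: $809,220 is within the cap, no reduction.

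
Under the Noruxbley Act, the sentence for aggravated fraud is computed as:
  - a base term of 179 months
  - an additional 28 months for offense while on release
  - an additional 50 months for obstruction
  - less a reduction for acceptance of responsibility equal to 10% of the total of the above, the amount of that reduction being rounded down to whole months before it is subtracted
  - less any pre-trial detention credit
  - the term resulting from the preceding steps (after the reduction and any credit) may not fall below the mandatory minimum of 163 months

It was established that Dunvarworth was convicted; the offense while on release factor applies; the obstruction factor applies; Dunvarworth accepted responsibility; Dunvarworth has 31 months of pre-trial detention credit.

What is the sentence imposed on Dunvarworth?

Offense while on release enhancement: +28 months
Obstruction enhancement: +50 months
Adjusted term: 179 months + 28 months + 50 months = 257 months
Acceptance of responsibility reduction: 10% of 257 months = 25 months (rounded down)
After reduction: 257 − 25 = 232 months
Less pre-trial detention credit: 232 months − 31 months = 201 months
Minimum 163 months: 201 months meets the minimum, no increase.

Sentence: 201 months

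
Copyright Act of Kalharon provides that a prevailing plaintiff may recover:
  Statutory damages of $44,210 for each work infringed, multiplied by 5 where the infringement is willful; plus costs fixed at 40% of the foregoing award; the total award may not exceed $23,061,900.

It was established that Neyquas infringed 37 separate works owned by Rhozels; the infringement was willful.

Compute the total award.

Statutory damages: 37 × $44,210 = $1,635,770
Multiplied by 5: 5 × $1,635,770 = $8,178,850
Costs: 40% of $8,178,850 = $3,271,540
Award plus costs: $8,178,850 + $3,271,540 = $11,450,390
Cap at $23,061,900: $11,450,390 is within the cap, no reduction.

$11,450,390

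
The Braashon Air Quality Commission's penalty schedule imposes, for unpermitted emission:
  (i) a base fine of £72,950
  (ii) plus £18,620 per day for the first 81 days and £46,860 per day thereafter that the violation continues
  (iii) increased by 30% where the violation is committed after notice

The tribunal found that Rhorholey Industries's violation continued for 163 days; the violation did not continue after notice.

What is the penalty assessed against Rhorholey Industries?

£5,423,690

First 81 days: 81 × £18,620 = £1,508,220
Remaining days: (163 − 81) × £46,860 = £3,842,520
Per-day component: £1,508,220 + £3,842,520 = £5,350,740
Base plus per-day: £72,950 + £5,350,740 = £5,423,690
The violation did not continue after notice: no 30% increase.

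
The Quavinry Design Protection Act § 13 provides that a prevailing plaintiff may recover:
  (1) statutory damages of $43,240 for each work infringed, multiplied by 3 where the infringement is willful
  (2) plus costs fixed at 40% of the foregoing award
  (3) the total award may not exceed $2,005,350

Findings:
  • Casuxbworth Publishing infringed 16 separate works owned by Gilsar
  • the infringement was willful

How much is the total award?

$2,005,350

Statutory damages: 16 × $43,240 = $691,840
Trebled: 3 × $691,840 = $2,075,520
Costs: 40% of $2,075,520 = $830,208
Award plus costs: $2,075,520 + $830,208 = $2,905,728
Cap at $2,005,350: $2,905,728 exceeds the cap → $2,005,350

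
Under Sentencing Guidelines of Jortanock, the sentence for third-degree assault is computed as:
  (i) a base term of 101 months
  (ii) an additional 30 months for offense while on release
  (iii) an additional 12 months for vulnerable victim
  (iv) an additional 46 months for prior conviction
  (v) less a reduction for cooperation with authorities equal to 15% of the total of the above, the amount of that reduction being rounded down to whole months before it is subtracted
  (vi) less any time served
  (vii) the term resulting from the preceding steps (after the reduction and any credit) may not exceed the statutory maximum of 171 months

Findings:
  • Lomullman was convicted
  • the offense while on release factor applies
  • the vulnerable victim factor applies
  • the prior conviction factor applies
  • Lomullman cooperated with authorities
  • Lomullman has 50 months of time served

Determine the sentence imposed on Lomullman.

Sentence: 111 months

Offense while on release enhancement: +30 months
Vulnerable victim enhancement: +12 months
Prior conviction enhancement: +46 months
Adjusted term: 101 months + 30 months + 12 months + 46 months = 189 months
Cooperation with authorities reduction: 15% of 189 months = 28 months (rounded down)
After reduction: 189 − 28 = 161 months
Less time served: 161 months − 50 months = 111 months
Cap at 171 months: 111 months is within the cap, no reduction.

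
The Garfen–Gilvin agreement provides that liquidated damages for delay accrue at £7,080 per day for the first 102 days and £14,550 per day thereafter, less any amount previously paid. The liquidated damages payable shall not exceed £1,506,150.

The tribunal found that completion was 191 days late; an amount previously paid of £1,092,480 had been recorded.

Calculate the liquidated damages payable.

£924,630

First 102 days: 102 × £7,080 = £722,160
Remaining days: (191 − 102) × £14,550 = £1,294,950
Accrued per-day damages: £722,160 + £1,294,950 = £2,017,110
Less amount previously paid: £2,017,110 − £1,092,480 = £924,630
Cap at £1,506,150: £924,630 is within the cap, no reduction.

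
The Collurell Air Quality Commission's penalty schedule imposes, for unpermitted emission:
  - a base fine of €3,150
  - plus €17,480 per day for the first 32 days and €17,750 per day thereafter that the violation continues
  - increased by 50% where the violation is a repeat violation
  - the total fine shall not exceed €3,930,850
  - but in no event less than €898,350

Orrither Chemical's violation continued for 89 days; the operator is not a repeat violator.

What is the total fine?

€1,574,260

First 32 days: 32 × €17,480 = €559,360
Remaining days: (89 − 32) × €17,750 = €1,011,750
Per-day component: €559,360 + €1,011,750 = €1,571,110
Base plus per-day: €3,150 + €1,571,110 = €1,574,260
The operator is not a repeat violator: no 50% increase.
Cap at €3,930,850: €1,574,260 is within the cap, no reduction.
Minimum €898,350: €1,574,260 meets the minimum, no increase.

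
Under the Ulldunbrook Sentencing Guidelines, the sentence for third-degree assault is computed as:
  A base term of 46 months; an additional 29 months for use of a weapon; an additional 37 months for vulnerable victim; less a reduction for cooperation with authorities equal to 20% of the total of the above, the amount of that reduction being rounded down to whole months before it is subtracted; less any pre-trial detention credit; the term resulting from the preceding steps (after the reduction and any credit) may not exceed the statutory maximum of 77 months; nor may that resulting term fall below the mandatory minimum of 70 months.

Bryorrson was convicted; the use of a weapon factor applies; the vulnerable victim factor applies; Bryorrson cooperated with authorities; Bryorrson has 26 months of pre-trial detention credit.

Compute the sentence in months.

Sentence: 70 months

Use of a weapon enhancement: +29 months
Vulnerable victim enhancement: +37 months
Adjusted term: 46 months + 29 months + 37 months = 112 months
Cooperation with authorities reduction: 20% of 112 months = 22 months (rounded down)
After reduction: 112 − 22 = 90 months
Less pre-trial detention credit: 90 months − 26 months = 64 months
Cap at 77 months: 64 months is within the cap, no reduction.
Minimum 70 months: 64 months is below the minimum → 70 months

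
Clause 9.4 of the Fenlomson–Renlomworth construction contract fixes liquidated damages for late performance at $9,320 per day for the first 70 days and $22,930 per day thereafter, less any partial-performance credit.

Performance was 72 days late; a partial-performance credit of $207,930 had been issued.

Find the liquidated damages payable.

First 70 days: 70 × $9,320 = $652,400
Remaining days: (72 − 70) × $22,930 = $45,860
Accrued per-day damages: $652,400 + $45,860 = $698,260
Less partial-performance credit: $698,260 − $207,930 = $490,330

$490,330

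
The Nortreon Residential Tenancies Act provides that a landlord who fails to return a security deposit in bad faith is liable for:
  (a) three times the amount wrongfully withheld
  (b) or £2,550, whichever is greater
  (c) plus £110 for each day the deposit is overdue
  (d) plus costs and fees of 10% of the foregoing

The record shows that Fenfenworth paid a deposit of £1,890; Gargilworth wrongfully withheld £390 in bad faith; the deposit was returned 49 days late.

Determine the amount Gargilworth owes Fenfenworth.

£8,734

Trebled: 3 × £390 = £1,170
Minimum £2,550: £1,170 is below the minimum → £2,550
Late-return penalty: 49 × £110 = £5,390
Damages plus late penalty: £2,550 + £5,390 = £7,940
Costs and fees: 10% of £7,940 = £794
Total recovery: £7,940 + £794 = £8,734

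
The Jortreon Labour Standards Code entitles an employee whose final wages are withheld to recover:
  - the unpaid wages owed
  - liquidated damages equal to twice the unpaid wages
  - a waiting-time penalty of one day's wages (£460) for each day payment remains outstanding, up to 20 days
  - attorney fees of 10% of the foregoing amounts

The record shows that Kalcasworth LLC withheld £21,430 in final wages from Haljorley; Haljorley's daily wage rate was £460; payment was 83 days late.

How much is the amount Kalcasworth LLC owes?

Doubled: 2 × £21,430 = £42,860
Penalty days: min(83, 20) = 20
Waiting-time penalty: 20 × £460 = £9,200
Subtotal: £21,430 + £42,860 + £9,200 = £73,490
Attorney fees: 10% of £73,490 = £7,349
Total award: £73,490 + £7,349 = £80,839

£80,839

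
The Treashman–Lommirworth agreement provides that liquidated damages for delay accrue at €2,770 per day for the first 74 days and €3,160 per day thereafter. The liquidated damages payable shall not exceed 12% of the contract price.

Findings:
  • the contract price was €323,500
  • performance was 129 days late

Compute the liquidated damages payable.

€38,820

First 74 days: 74 × €2,770 = €204,980
Remaining days: (129 − 74) × €3,160 = €173,800
Accrued per-day damages: €204,980 + €173,800 = €378,780
Cap: 12% of €323,500 = €38,820
Cap at €38,820: €378,780 exceeds the cap → €38,820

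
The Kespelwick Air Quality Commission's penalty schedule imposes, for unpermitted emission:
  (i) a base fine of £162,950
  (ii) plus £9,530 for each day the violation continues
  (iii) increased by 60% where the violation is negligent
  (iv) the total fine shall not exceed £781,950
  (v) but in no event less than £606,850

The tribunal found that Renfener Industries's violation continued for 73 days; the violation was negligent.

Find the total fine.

Per-day component: 73 × £9,530 = £695,690
Base plus per-day: £162,950 + £695,690 = £858,640
Enhancement: 60% of £858,640 = £515,184
Enhanced fine: £858,640 + £515,184 = £1,373,824
Cap at £781,950: £1,373,824 exceeds the cap → £781,950
Minimum £606,850: £781,950 meets the minimum, no increase.

£781,950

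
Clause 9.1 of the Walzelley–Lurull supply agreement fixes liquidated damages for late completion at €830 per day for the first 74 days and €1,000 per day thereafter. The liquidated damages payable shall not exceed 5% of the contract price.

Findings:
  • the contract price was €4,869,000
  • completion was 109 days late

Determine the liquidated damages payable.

First 74 days: 74 × €830 = €61,420
Remaining days: (109 − 74) × €1,000 = €35,000
Accrued per-day damages: €61,420 + €35,000 = €96,420
Cap: 5% of €4,869,000 = €243,450
Cap at €243,450: €96,420 is within the cap, no reduction.

Liquidated damages: €96,420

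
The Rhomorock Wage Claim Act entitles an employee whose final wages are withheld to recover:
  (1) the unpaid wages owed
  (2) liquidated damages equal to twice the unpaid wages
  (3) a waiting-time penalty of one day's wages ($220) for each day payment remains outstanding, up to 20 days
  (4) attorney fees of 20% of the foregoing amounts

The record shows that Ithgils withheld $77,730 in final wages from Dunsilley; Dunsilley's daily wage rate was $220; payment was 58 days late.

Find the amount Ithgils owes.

Total award: $285,108

Doubled: 2 × $77,730 = $155,460
Penalty days: min(58, 20) = 20
Waiting-time penalty: 20 × $220 = $4,400
Subtotal: $77,730 + $155,460 + $4,400 = $237,590
Attorney fees: 20% of $237,590 = $47,518
Total award: $237,590 + $47,518 = $285,108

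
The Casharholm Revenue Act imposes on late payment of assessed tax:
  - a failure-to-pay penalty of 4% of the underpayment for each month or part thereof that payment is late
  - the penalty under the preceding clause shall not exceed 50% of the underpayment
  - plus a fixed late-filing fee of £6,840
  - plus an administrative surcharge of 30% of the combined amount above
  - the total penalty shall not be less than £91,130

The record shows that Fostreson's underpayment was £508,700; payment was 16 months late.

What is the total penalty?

£339,547

Accrued rate: 4% × 16 = 64%, capped at 50% → 50%
Failure-to-pay penalty: 50% of £508,700 = £254,350
Penalty before surcharge: £254,350 + £6,840 = £261,190
Administrative surcharge: 30% of £261,190 = £78,357
Total penalty: £261,190 + £78,357 = £339,547
Minimum £91,130: £339,547 meets the minimum, no increase.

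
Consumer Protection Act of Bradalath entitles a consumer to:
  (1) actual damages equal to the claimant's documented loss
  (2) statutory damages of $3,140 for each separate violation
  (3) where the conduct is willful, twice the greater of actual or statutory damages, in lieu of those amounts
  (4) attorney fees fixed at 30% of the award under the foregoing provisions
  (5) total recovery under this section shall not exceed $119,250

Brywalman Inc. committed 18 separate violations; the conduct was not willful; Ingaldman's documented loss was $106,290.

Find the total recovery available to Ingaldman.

Statutory damages: 18 × $3,140 = $56,520
Conduct not willful: the in-lieu enhancement does not apply.
Actual plus statutory damages: $106,290 + $56,520 = $162,810
Attorney fees: 30% of $162,810 = $48,843
Total before cap: $162,810 + $48,843 = $211,653
Cap at $119,250: $211,653 exceeds the cap → $119,250

$119,250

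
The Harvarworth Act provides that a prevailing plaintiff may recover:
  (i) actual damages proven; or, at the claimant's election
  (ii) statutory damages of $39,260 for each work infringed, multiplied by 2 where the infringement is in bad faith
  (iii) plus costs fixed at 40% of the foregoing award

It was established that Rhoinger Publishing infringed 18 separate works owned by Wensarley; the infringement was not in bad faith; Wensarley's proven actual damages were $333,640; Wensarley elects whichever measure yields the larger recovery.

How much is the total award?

Statutory damages: 18 × $39,260 = $706,680
Infringement not in bad faith: no ×2 enhancement.
Greater of actual damages ($333,640) or statutory damages ($706,680): $706,680
Costs: 40% of $706,680 = $282,672
Award plus costs: $706,680 + $282,672 = $989,352

$989,352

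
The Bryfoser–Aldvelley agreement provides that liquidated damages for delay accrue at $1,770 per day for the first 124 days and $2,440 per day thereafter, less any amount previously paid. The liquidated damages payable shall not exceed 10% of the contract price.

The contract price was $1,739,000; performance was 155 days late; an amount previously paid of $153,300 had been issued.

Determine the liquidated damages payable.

$141,820

First 124 days: 124 × $1,770 = $219,480
Remaining days: (155 − 124) × $2,440 = $75,640
Accrued per-day damages: $219,480 + $75,640 = $295,120
Less amount previously paid: $295,120 − $153,300 = $141,820
Cap: 10% of $1,739,000 = $173,900
Cap at $173,900: $141,820 is within the cap, no reduction.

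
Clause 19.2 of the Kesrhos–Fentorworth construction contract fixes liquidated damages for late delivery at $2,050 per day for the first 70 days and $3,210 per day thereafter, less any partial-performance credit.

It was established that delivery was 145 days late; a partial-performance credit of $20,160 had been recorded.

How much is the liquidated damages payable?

First 70 days: 70 × $2,050 = $143,500
Remaining days: (145 − 70) × $3,210 = $240,750
Accrued per-day damages: $143,500 + $240,750 = $384,250
Less partial-performance credit: $384,250 − $20,160 = $364,090

$364,090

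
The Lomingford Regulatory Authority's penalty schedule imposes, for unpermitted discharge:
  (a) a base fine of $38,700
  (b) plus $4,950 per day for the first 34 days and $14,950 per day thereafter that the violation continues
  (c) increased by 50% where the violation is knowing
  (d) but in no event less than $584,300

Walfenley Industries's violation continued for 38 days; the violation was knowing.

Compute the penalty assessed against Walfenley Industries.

$584,300

First 34 days: 34 × $4,950 = $168,300
Remaining days: (38 − 34) × $14,950 = $59,800
Per-day component: $168,300 + $59,800 = $228,100
Base plus per-day: $38,700 + $228,100 = $266,800
Enhancement: 50% of $266,800 = $133,400
Enhanced fine: $266,800 + $133,400 = $400,200
Minimum $584,300: $400,200 is below the minimum → $584,300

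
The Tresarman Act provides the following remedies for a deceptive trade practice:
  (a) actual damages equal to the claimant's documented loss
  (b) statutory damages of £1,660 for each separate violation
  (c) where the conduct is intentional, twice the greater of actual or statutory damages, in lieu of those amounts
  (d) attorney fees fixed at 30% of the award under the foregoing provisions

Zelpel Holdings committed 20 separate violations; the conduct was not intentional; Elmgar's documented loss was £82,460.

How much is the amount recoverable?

Statutory damages: 20 × £1,660 = £33,200
Conduct not intentional: the in-lieu enhancement does not apply.
Actual plus statutory damages: £82,460 + £33,200 = £115,660
Attorney fees: 30% of £115,660 = £34,698
Total recovery: £115,660 + £34,698 = £150,358

Total recovery: £150,358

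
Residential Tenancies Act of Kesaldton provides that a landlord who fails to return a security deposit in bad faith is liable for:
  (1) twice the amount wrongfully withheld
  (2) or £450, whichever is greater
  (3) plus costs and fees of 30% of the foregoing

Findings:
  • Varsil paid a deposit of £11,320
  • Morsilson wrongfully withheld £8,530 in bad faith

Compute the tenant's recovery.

Doubled: 2 × £8,530 = £17,060
Minimum £450: £17,060 meets the minimum, no increase.
Costs and fees: 30% of £17,060 = £5,118
Total recovery: £17,060 + £5,118 = £22,178

Recovery: £22,178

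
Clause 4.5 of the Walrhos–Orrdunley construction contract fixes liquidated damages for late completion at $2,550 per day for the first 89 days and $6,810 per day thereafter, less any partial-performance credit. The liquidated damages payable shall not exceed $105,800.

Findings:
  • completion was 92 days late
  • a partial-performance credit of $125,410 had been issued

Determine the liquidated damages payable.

First 89 days: 89 × $2,550 = $226,950
Remaining days: (92 − 89) × $6,810 = $20,430
Accrued per-day damages: $226,950 + $20,430 = $247,380
Less partial-performance credit: $247,380 − $125,410 = $121,970
Cap at $105,800: $121,970 exceeds the cap → $105,800

Liquidated damages: $105,800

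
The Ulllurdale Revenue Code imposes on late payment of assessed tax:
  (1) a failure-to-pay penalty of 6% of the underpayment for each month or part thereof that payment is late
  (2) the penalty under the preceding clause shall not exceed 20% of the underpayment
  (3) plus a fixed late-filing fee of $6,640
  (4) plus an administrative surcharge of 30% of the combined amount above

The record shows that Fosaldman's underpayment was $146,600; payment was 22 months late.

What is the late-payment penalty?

Accrued rate: 6% × 22 = 132%, capped at 20% → 20%
Failure-to-pay penalty: 20% of $146,600 = $29,320
Penalty before surcharge: $29,320 + $6,640 = $35,960
Administrative surcharge: 30% of $35,960 = $10,788
Total penalty: $35,960 + $10,788 = $46,748

$46,748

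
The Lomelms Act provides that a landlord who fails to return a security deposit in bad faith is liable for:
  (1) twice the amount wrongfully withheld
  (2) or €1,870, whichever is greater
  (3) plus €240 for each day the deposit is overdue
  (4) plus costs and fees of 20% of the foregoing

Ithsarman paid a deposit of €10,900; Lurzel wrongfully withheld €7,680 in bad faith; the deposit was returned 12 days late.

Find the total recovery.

€21,888

Doubled: 2 × €7,680 = €15,360
Minimum €1,870: €15,360 meets the minimum, no increase.
Late-return penalty: 12 × €240 = €2,880
Damages plus late penalty: €15,360 + €2,880 = €18,240
Costs and fees: 20% of €18,240 = €3,648
Total recovery: €18,240 + €3,648 = €21,888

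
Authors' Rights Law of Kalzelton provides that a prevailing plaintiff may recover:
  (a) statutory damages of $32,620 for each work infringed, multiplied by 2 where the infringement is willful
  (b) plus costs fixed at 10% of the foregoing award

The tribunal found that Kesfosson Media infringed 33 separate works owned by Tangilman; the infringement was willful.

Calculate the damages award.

Statutory damages: 33 × $32,620 = $1,076,460
Doubled: 2 × $1,076,460 = $2,152,920
Costs: 10% of $2,152,920 = $215,292
Award plus costs: $2,152,920 + $215,292 = $2,368,212

$2,368,212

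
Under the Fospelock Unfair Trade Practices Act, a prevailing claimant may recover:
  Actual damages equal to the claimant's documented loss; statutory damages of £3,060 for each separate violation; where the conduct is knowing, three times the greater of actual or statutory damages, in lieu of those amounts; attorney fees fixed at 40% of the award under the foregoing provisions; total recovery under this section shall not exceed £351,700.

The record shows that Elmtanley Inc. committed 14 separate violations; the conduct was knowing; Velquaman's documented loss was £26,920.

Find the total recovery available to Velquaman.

£179,928

Statutory damages: 14 × £3,060 = £42,840
Greater of actual damages (£26,920) or statutory damages (£42,840): £42,840
Trebled: 3 × £42,840 = £128,520
Attorney fees: 40% of £128,520 = £51,408
Total before cap: £128,520 + £51,408 = £179,928
Cap at £351,700: £179,928 is within the cap, no reduction.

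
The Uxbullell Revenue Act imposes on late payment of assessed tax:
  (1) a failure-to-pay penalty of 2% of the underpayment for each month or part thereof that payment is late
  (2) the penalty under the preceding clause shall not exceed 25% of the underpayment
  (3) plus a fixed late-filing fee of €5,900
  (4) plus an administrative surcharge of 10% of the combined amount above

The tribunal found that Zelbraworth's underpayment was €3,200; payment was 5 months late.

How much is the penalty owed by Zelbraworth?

Accrued rate: 2% × 5 = 10%, capped at 25% → 10%
Failure-to-pay penalty: 10% of €3,200 = €320
Penalty before surcharge: €320 + €5,900 = €6,220
Administrative surcharge: 10% of €6,220 = €622
Total penalty: €6,220 + €622 = €6,842

€6,842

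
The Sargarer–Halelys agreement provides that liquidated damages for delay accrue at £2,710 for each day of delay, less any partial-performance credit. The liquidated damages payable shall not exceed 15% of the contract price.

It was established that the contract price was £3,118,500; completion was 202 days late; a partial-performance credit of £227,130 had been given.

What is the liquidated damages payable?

Per-day damages: 202 × £2,710 = £547,420
Less partial-performance credit: £547,420 − £227,130 = £320,290
Cap: 15% of £3,118,500 = £467,775
Cap at £467,775: £320,290 is within the cap, no reduction.

£320,290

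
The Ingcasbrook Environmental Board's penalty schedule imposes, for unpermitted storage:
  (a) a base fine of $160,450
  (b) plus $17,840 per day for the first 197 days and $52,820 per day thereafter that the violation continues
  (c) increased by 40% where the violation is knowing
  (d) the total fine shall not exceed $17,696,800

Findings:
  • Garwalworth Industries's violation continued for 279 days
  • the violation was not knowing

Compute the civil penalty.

First 197 days: 197 × $17,840 = $3,514,480
Remaining days: (279 − 197) × $52,820 = $4,331,240
Per-day component: $3,514,480 + $4,331,240 = $7,845,720
Base plus per-day: $160,450 + $7,845,720 = $8,006,170
The violation was not knowing: no 40% increase.
Cap at $17,696,800: $8,006,170 is within the cap, no reduction.

$8,006,170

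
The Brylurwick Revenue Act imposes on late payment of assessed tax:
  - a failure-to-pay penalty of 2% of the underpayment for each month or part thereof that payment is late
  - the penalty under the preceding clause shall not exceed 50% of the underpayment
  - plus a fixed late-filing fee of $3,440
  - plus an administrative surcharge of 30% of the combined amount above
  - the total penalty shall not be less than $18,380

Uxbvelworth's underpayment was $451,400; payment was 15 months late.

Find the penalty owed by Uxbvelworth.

Penalty: $180,518

Accrued rate: 2% × 15 = 30%, capped at 50% → 30%
Failure-to-pay penalty: 30% of $451,400 = $135,420
Penalty before surcharge: $135,420 + $3,440 = $138,860
Administrative surcharge: 30% of $138,860 = $41,658
Total penalty: $138,860 + $41,658 = $180,518
Minimum $18,380: $180,518 meets the minimum, no increase.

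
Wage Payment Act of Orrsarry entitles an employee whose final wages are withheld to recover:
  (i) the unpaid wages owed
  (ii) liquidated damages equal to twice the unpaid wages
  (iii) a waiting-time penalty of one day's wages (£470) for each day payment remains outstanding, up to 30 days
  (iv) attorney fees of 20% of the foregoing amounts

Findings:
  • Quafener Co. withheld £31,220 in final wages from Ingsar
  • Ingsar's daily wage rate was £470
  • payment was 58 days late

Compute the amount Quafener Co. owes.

Total award: £129,312

Doubled: 2 × £31,220 = £62,440
Penalty days: min(58, 30) = 30
Waiting-time penalty: 30 × £470 = £14,100
Subtotal: £31,220 + £62,440 + £14,100 = £107,760
Attorney fees: 20% of £107,760 = £21,552
Total award: £107,760 + £21,552 = £129,312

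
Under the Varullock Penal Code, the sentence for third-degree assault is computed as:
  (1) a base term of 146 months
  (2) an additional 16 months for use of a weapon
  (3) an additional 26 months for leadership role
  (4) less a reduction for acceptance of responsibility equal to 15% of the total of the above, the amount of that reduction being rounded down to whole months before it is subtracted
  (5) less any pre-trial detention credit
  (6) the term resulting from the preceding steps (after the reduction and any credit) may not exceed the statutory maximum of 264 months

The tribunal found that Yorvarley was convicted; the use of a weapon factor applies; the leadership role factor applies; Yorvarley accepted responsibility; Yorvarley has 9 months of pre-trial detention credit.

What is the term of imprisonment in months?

Use of a weapon enhancement: +16 months
Leadership role enhancement: +26 months
Adjusted term: 146 months + 16 months + 26 months = 188 months
Acceptance of responsibility reduction: 15% of 188 months = 28 months (rounded down)
After reduction: 188 − 28 = 160 months
Less pre-trial detention credit: 160 months − 9 months = 151 months
Cap at 264 months: 151 months is within the cap, no reduction.

Sentence: 151 months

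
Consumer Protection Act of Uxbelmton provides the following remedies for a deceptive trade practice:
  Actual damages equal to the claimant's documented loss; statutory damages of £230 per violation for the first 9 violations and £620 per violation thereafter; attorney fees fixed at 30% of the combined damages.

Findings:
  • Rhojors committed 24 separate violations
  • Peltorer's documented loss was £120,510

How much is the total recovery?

First 9 violations: 9 × £230 = £2,070
Remaining violations: (24 − 9) × £620 = £9,300
Statutory damages: £2,070 + £9,300 = £11,370
Combined damages: £120,510 + £11,370 = £131,880
Attorney fees: 30% of £131,880 = £39,564
Total recovery: £131,880 + £39,564 = £171,444

Total recovery: £171,444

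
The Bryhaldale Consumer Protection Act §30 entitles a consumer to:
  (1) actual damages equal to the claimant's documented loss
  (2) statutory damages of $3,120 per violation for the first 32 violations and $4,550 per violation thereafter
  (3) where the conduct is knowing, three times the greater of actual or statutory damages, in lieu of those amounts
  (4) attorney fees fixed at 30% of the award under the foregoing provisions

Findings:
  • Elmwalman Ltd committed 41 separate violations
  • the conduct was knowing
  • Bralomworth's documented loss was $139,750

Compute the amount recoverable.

First 32 violations: 32 × $3,120 = $99,840
Remaining violations: (41 − 32) × $4,550 = $40,950
Statutory damages: $99,840 + $40,950 = $140,790
Greater of actual damages ($139,750) or statutory damages ($140,790): $140,790
Trebled: 3 × $140,790 = $422,370
Attorney fees: 30% of $422,370 = $126,711
Total recovery: $422,370 + $126,711 = $549,081

Total recovery: $549,081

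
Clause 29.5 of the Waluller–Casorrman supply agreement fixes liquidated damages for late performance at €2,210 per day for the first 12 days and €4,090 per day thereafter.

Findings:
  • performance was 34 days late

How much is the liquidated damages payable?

€116,500

First 12 days: 12 × €2,210 = €26,520
Remaining days: (34 − 12) × €4,090 = €89,980
Accrued per-day damages: €26,520 + €89,980 = €116,500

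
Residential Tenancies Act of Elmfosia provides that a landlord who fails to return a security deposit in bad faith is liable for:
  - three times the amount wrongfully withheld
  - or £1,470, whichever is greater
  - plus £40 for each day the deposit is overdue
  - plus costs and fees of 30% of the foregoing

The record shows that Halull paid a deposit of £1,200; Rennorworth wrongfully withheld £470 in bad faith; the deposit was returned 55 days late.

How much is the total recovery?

Recovery: £4,771

Trebled: 3 × £470 = £1,410
Minimum £1,470: £1,410 is below the minimum → £1,470
Late-return penalty: 55 × £40 = £2,200
Damages plus late penalty: £1,470 + £2,200 = £3,670
Costs and fees: 30% of £3,670 = £1,101
Total recovery: £3,670 + £1,101 = £4,771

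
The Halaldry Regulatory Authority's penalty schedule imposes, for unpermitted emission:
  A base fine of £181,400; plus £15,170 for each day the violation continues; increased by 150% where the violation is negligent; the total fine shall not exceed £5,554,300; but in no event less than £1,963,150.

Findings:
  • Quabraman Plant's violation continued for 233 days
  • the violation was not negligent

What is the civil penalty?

Per-day component: 233 × £15,170 = £3,534,610
Base plus per-day: £181,400 + £3,534,610 = £3,716,010
The violation was not negligent: no 150% increase.
Cap at £5,554,300: £3,716,010 is within the cap, no reduction.
Minimum £1,963,150: £3,716,010 meets the minimum, no increase.

£3,716,010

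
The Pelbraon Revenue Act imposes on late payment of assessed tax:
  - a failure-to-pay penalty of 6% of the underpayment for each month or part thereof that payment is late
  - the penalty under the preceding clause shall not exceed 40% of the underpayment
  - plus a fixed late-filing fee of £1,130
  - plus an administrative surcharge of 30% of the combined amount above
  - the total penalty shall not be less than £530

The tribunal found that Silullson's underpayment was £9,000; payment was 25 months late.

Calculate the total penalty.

Penalty: £6,149

Accrued rate: 6% × 25 = 150%, capped at 40% → 40%
Failure-to-pay penalty: 40% of £9,000 = £3,600
Penalty before surcharge: £3,600 + £1,130 = £4,730
Administrative surcharge: 30% of £4,730 = £1,419
Total penalty: £4,730 + £1,419 = £6,149
Minimum £530: £6,149 meets the minimum, no increase.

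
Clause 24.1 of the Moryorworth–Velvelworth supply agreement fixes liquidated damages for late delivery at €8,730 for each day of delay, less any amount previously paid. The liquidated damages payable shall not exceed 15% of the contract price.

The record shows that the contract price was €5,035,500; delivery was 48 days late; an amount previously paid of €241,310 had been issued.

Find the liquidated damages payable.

Per-day damages: 48 × €8,730 = €419,040
Less amount previously paid: €419,040 − €241,310 = €177,730
Cap: 15% of €5,035,500 = €755,325
Cap at €755,325: €177,730 is within the cap, no reduction.

€177,730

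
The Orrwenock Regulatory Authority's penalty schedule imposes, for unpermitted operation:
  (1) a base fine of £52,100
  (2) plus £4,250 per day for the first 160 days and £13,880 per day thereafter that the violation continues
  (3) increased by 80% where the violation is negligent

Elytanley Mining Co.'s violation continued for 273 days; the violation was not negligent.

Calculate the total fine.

First 160 days: 160 × £4,250 = £680,000
Remaining days: (273 − 160) × £13,880 = £1,568,440
Per-day component: £680,000 + £1,568,440 = £2,248,440
Base plus per-day: £52,100 + £2,248,440 = £2,300,540
The violation was not negligent: no 80% increase.

£2,300,540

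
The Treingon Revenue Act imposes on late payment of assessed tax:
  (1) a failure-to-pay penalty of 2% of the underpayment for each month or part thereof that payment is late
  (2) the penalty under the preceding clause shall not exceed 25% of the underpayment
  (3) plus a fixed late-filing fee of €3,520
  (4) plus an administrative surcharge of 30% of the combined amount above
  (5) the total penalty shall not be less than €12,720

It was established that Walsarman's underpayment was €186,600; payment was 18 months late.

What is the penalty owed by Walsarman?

Accrued rate: 2% × 18 = 36%, capped at 25% → 25%
Failure-to-pay penalty: 25% of €186,600 = €46,650
Penalty before surcharge: €46,650 + €3,520 = €50,170
Administrative surcharge: 30% of €50,170 = €15,051
Total penalty: €50,170 + €15,051 = €65,221
Minimum €12,720: €65,221 meets the minimum, no increase.

€65,221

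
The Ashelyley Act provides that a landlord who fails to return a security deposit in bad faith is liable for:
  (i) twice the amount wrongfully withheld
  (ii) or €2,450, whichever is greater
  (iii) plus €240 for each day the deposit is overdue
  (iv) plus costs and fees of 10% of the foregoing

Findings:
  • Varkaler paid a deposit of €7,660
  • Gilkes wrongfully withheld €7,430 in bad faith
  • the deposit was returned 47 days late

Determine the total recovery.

Doubled: 2 × €7,430 = €14,860
Minimum €2,450: €14,860 meets the minimum, no increase.
Late-return penalty: 47 × €240 = €11,280
Damages plus late penalty: €14,860 + €11,280 = €26,140
Costs and fees: 10% of €26,140 = €2,614
Total recovery: €26,140 + €2,614 = €28,754

€28,754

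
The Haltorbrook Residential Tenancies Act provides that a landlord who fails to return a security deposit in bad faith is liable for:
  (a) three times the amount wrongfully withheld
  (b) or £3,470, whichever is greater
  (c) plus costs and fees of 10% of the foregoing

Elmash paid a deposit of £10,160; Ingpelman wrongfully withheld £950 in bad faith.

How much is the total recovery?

£3,817

Trebled: 3 × £950 = £2,850
Minimum £3,470: £2,850 is below the minimum → £3,470
Costs and fees: 10% of £3,470 = £347
Total recovery: £3,470 + £347 = £3,817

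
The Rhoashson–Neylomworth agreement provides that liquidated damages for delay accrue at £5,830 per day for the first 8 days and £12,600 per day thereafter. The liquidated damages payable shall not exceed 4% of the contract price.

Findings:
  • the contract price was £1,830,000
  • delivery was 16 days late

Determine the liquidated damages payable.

Liquidated damages: £73,200

First 8 days: 8 × £5,830 = £46,640
Remaining days: (16 − 8) × £12,600 = £100,800
Accrued per-day damages: £46,640 + £100,800 = £147,440
Cap: 4% of £1,830,000 = £73,200
Cap at £73,200: £147,440 exceeds the cap → £73,200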